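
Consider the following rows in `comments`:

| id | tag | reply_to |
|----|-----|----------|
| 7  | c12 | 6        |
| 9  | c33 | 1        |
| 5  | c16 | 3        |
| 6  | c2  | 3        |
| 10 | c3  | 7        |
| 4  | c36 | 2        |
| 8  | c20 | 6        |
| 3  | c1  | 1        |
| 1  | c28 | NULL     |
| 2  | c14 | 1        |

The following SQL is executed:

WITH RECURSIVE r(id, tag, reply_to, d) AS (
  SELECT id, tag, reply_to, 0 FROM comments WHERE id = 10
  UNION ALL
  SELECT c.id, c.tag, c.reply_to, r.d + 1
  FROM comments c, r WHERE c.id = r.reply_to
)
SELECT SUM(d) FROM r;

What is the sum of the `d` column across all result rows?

Base: id=10 (c3), reply_to=7, d 0.
Iteration 1: join on id=7 -> c12 (id 7, reply_to=6, d 1).
Iteration 2: join on id=6 -> c2 (id 6, reply_to=3, d 2).
Iteration 3: join on id=3 -> c1 (id 3, reply_to=1, d 3).
Iteration 4: join on id=1 -> c28 (id 1, reply_to=NULL, d 4).
Iteration 5: reply_to is NULL; no match; recursion stops.
SUM(d) = 0 + 1 + 2 + 3 + 4 = 10.

10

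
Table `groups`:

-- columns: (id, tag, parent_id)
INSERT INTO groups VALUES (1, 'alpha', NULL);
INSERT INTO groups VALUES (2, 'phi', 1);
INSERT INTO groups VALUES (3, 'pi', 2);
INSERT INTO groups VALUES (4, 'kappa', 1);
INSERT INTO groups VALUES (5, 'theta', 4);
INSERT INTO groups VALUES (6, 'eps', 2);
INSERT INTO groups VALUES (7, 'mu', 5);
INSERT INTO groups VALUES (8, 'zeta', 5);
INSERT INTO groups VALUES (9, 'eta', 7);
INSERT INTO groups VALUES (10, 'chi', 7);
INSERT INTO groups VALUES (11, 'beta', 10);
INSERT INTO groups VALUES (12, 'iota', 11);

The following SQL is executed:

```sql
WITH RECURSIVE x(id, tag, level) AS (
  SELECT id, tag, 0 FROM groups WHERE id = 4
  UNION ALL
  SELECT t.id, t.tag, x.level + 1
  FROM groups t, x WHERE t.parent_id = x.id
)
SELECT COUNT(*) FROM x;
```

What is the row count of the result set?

8

Base: id=4 (kappa) at level 0.
Iteration 1: rows with parent_id in {4} -> theta (id 5, level 1).
Iteration 2: rows with parent_id in {5} -> mu (id 7, level 2), zeta (id 8, level 2).
Iteration 3: rows with parent_id in {7,8} -> eta (id 9, level 3), chi (id 10, level 3).
Iteration 4: rows with parent_id in {9,10} -> beta (id 11, level 4).
Iteration 5: rows with parent_id in {11} -> iota (id 12, level 5).
Iteration 6: no rows with parent_id in {12}; recursion stops.
Total rows emitted: 8.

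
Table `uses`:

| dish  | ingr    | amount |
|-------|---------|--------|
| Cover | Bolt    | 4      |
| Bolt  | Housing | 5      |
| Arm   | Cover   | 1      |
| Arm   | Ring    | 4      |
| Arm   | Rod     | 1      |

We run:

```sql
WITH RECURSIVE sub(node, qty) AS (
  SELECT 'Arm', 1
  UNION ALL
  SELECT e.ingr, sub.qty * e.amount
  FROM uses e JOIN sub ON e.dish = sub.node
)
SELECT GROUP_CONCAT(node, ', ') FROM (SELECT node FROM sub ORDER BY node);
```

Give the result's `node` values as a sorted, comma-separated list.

Base: (Arm, qty=1).
Iteration 1: components of {Arm} -> Cover = 1*1 = 1, Ring = 1*4 = 4, Rod = 1*1 = 1.
Iteration 2: components of {Cover,Ring,Rod} -> Bolt = 1*4 = 4.
Iteration 3: components of {Bolt} -> Housing = 4*5 = 20.
Iteration 4: no further components; recursion stops.

Arm, Bolt, Cover, Housing, Ring, Rod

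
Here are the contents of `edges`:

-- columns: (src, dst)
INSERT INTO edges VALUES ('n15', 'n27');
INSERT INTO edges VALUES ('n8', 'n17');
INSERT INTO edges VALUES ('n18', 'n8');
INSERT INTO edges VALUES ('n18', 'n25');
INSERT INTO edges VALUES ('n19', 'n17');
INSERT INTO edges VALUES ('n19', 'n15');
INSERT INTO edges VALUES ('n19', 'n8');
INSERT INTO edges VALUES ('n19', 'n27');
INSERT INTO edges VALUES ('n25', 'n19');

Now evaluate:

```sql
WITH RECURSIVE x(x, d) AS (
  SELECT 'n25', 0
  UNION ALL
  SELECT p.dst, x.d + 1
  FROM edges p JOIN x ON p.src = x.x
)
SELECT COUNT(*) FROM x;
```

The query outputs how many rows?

Base: (n25, d=0).
Iteration 1: edges from {n25} -> (n19, d=1).
Iteration 2: edges from {n19} -> (n15, d=2), (n17, d=2), (n27, d=2), (n8, d=2).
Iteration 3: edges from {n15,n17,n27,n8} -> (n17, d=3), (n27, d=3).
Iteration 4: no outgoing edges from {n17,n27}; recursion stops.
Total rows emitted: 8.

8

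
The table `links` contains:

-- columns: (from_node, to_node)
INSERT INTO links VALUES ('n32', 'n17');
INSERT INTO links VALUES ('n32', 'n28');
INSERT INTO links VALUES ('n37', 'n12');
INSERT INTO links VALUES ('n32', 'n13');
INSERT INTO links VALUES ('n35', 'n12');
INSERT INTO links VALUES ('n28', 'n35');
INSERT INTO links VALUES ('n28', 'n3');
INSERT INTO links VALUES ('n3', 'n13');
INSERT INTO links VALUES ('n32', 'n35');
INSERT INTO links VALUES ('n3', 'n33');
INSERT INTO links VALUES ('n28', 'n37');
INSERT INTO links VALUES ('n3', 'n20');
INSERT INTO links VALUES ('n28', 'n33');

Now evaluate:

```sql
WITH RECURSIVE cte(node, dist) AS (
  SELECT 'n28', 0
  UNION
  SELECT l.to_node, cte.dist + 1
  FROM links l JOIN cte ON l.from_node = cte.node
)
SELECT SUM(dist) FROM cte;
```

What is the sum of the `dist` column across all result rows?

12

Base: (n28, dist=0).
Iteration 1: edges from {n28} -> (n3, dist=1), (n33, dist=1), (n35, dist=1), (n37, dist=1).
Iteration 2: edges from {n3,n33,n35,n37} -> (n12, dist=2), (n13, dist=2), (n20, dist=2), (n33, dist=2). [UNION drops 1 duplicate row(s)]
Iteration 3: no outgoing edges from {n12,n13,n20,n33}; recursion stops.
SUM(dist) = 0 + 1 + 1 + 1 + 1 + 2 + 2 + 2 + 2 = 12.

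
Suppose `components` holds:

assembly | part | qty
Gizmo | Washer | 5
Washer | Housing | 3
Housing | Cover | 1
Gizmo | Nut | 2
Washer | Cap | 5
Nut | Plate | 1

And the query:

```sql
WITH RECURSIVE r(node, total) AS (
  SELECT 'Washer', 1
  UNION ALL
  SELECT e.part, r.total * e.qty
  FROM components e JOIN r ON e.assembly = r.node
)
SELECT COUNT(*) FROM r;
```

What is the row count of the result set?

Base: (Washer, total=1).
Iteration 1: components of {Washer} -> Cap = 1*5 = 5, Housing = 1*3 = 3.
Iteration 2: components of {Cap,Housing} -> Cover = 3*1 = 3.
Iteration 3: no further components; recursion stops.
Total rows emitted: 4.

4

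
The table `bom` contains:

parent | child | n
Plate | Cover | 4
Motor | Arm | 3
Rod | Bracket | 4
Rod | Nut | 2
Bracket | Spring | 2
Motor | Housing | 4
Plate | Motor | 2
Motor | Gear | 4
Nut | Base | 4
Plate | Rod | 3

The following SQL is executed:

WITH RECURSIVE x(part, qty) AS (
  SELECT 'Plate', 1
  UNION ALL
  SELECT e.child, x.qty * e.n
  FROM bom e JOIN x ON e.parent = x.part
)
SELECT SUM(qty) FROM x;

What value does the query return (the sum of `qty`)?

98

Base: (Plate, qty=1).
Iteration 1: components of {Plate} -> Cover = 1*4 = 4, Motor = 1*2 = 2, Rod = 1*3 = 3.
Iteration 2: components of {Cover,Motor,Rod} -> Arm = 2*3 = 6, Bracket = 3*4 = 12, Gear = 2*4 = 8, Housing = 2*4 = 8, Nut = 3*2 = 6.
Iteration 3: components of {Arm,Bracket,Gear,Housing,Nut} -> Base = 6*4 = 24, Spring = 12*2 = 24.
Iteration 4: no further components; recursion stops.
SUM(qty) = 1 + 2 + 3 + 4 + 6 + 8 + 8 + 6 + 12 + 24 + 24 = 98.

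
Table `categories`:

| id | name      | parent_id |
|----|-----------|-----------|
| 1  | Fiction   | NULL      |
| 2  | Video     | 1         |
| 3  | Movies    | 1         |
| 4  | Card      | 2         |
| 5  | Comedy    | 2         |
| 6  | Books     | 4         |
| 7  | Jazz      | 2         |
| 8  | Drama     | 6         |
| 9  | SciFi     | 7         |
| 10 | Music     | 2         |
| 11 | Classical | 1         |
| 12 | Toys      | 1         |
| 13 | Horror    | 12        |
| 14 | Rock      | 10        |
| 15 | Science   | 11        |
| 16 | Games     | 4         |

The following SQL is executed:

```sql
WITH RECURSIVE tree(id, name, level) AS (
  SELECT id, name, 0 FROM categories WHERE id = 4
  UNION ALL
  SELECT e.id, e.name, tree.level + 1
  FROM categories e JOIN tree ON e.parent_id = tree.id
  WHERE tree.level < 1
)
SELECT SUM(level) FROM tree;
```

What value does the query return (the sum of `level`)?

Base: id=4 (Card) at level 0.
Iteration 1: rows with parent_id in {4} -> Books (id 6, level 1), Games (id 16, level 1).
Iteration 2: level < 1 fails for all current rows; recursion stops.
SUM(level) = 0 + 1 + 1 = 2.

2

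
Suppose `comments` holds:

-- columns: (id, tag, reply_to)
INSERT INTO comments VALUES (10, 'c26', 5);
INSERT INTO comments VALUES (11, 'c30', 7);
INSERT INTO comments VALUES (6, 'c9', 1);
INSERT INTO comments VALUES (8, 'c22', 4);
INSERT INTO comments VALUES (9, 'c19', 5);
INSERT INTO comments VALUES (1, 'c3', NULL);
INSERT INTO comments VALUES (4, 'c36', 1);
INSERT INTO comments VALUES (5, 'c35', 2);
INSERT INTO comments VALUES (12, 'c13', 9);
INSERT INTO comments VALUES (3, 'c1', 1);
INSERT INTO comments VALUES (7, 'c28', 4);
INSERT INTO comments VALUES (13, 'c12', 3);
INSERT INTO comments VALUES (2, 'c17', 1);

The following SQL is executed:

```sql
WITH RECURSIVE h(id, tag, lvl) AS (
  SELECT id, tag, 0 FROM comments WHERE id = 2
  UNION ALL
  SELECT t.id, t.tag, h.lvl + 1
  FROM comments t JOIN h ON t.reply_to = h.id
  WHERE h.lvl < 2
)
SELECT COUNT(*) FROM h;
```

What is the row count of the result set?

4

Base: id=2 (c17) at lvl 0.
Iteration 1: rows with reply_to in {2} -> c35 (id 5, lvl 1).
Iteration 2: rows with reply_to in {5} -> c19 (id 9, lvl 2), c26 (id 10, lvl 2).
Iteration 3: lvl < 2 fails for all current rows; recursion stops.
Total rows emitted: 4.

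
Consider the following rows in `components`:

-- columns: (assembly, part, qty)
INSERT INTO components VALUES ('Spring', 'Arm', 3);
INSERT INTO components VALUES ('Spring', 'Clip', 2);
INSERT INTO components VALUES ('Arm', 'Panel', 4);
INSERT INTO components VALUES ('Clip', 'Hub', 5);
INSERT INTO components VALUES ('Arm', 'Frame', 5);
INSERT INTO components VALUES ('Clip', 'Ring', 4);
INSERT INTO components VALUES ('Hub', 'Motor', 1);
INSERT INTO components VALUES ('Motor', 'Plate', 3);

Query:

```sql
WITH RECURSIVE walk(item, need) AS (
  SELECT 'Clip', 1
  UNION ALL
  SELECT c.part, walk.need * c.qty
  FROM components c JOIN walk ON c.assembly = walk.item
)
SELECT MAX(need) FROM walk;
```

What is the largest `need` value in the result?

Base: (Clip, need=1).
Iteration 1: components of {Clip} -> Hub = 1*5 = 5, Ring = 1*4 = 4.
Iteration 2: components of {Hub,Ring} -> Motor = 5*1 = 5.
Iteration 3: components of {Motor} -> Plate = 5*3 = 15.
Iteration 4: no further components; recursion stops.
need values: 1, 5, 4, 5, 15; the maximum is 15.

15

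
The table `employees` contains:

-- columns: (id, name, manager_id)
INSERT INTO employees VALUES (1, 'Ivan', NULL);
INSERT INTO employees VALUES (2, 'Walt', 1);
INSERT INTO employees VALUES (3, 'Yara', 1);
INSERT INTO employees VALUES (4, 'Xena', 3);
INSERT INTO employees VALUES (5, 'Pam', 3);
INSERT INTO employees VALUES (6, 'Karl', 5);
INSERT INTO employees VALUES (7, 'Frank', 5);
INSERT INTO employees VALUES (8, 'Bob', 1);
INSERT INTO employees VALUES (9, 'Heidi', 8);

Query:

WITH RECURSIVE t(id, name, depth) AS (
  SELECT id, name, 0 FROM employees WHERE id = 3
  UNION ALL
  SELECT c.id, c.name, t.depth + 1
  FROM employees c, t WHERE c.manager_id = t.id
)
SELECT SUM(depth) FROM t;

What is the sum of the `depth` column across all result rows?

6

Base: id=3 (Yara) at depth 0.
Iteration 1: rows with manager_id in {3} -> Xena (id 4, depth 1), Pam (id 5, depth 1).
Iteration 2: rows with manager_id in {4,5} -> Karl (id 6, depth 2), Frank (id 7, depth 2).
Iteration 3: no rows with manager_id in {6,7}; recursion stops.
SUM(depth) = 0 + 1 + 1 + 2 + 2 = 6.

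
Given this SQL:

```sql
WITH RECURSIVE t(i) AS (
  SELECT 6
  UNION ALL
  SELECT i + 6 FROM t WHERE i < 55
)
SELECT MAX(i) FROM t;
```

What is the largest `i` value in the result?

Base: i=6.
Iteration 1: 6 < 55 holds -> i = 6 + 6 = 12.
Iteration 2: 12 < 55 holds -> i = 12 + 6 = 18.
Iteration 3: 18 < 55 holds -> i = 18 + 6 = 24.
Iteration 4: 24 < 55 holds -> i = 24 + 6 = 30.
Iteration 5: 30 < 55 holds -> i = 30 + 6 = 36.
Iteration 6: 36 < 55 holds -> i = 36 + 6 = 42.
Iteration 7: 42 < 55 holds -> i = 42 + 6 = 48.
Iteration 8: 48 < 55 holds -> i = 48 + 6 = 54.
Iteration 9: 54 < 55 holds -> i = 54 + 6 = 60.
Iteration 10: 60 < 55 fails; recursion stops.
i values: 6, 12, 18, 24, 30, 36, 42, 48, 54, 60; the maximum is 60.

60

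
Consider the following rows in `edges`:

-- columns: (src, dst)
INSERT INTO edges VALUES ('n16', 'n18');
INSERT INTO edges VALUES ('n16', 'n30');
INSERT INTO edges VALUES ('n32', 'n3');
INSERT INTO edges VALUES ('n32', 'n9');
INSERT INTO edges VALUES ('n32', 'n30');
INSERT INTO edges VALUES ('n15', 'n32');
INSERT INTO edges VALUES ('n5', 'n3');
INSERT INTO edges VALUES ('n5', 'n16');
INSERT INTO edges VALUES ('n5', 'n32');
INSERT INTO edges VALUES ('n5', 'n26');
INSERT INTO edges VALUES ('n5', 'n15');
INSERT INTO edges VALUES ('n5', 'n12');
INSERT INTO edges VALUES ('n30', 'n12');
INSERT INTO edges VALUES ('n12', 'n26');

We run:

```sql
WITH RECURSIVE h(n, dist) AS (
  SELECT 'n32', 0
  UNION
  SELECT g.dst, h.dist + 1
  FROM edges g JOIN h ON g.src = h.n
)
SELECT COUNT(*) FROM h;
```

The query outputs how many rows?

Base: (n32, dist=0).
Iteration 1: edges from {n32} -> (n3, dist=1), (n30, dist=1), (n9, dist=1).
Iteration 2: edges from {n3,n30,n9} -> (n12, dist=2).
Iteration 3: edges from {n12} -> (n26, dist=3).
Iteration 4: no outgoing edges from {n26}; recursion stops.
Total rows emitted: 6.

6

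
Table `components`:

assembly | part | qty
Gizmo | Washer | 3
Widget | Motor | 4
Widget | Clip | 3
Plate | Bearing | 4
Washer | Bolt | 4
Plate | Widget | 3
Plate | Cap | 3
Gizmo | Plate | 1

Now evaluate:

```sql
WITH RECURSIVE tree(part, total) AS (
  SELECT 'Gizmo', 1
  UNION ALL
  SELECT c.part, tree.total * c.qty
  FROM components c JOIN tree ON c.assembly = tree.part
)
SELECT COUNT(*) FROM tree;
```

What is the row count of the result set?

9

Base: (Gizmo, total=1).
Iteration 1: components of {Gizmo} -> Plate = 1*1 = 1, Washer = 1*3 = 3.
Iteration 2: components of {Plate,Washer} -> Bearing = 1*4 = 4, Bolt = 3*4 = 12, Cap = 1*3 = 3, Widget = 1*3 = 3.
Iteration 3: components of {Bearing,Bolt,Cap,Widget} -> Clip = 3*3 = 9, Motor = 3*4 = 12.
Iteration 4: no further components; recursion stops.
Total rows emitted: 9.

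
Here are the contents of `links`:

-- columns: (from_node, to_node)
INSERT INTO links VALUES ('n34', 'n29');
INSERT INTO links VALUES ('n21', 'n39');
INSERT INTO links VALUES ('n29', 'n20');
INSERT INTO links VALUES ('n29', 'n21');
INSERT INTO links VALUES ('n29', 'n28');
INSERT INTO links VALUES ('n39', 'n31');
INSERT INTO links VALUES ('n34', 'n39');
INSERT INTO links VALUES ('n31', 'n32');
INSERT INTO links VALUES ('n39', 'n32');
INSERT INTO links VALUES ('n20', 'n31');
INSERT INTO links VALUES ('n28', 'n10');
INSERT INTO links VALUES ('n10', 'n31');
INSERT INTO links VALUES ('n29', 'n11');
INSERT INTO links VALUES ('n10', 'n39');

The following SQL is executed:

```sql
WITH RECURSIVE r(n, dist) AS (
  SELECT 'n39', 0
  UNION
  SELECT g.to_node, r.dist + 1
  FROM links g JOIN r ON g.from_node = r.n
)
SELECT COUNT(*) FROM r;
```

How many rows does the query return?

Base: (n39, dist=0).
Iteration 1: edges from {n39} -> (n31, dist=1), (n32, dist=1).
Iteration 2: edges from {n31,n32} -> (n32, dist=2).
Iteration 3: no outgoing edges from {n32}; recursion stops.
Total rows emitted: 4.

4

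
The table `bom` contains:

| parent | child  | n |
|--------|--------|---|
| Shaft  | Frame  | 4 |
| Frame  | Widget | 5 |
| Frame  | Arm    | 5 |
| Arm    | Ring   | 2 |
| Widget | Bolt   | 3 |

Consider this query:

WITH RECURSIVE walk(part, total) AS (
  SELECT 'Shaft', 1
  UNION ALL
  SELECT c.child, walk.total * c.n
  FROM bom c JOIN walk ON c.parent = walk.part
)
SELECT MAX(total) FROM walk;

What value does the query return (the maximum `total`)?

60

Base: (Shaft, total=1).
Iteration 1: components of {Shaft} -> Frame = 1*4 = 4.
Iteration 2: components of {Frame} -> Arm = 4*5 = 20, Widget = 4*5 = 20.
Iteration 3: components of {Arm,Widget} -> Bolt = 20*3 = 60, Ring = 20*2 = 40.
Iteration 4: no further components; recursion stops.
total values: 1, 4, 20, 20, 60, 40; the maximum is 60.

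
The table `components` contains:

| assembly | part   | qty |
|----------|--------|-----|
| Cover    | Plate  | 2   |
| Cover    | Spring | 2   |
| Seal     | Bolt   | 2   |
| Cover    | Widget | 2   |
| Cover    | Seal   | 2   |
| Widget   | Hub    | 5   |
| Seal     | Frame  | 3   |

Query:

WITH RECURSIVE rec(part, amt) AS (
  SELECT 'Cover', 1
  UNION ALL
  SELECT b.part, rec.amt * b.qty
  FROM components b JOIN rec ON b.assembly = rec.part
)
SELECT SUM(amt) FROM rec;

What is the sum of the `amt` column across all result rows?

29

Base: (Cover, amt=1).
Iteration 1: components of {Cover} -> Plate = 1*2 = 2, Seal = 1*2 = 2, Spring = 1*2 = 2, Widget = 1*2 = 2.
Iteration 2: components of {Plate,Seal,Spring,Widget} -> Bolt = 2*2 = 4, Frame = 2*3 = 6, Hub = 2*5 = 10.
Iteration 3: no further components; recursion stops.
SUM(amt) = 1 + 2 + 2 + 2 + 2 + 10 + 4 + 6 = 29.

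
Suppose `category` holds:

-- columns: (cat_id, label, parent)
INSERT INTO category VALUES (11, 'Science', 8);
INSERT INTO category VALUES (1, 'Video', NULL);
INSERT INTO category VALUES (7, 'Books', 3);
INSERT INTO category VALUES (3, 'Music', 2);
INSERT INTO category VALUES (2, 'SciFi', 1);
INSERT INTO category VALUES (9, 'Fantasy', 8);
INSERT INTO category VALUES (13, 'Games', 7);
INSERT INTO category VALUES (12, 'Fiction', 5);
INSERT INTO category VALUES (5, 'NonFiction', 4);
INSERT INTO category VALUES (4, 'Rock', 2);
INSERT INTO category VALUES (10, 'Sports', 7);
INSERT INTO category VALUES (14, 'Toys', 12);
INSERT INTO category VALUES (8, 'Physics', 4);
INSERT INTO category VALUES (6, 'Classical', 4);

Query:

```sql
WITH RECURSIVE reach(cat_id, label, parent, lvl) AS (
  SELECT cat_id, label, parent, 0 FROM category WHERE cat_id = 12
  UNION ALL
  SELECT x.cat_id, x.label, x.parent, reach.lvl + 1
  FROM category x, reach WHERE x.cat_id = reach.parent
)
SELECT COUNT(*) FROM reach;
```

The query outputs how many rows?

Base: cat_id=12 (Fiction), parent=5, lvl 0.
Iteration 1: join on cat_id=5 -> NonFiction (id 5, parent=4, lvl 1).
Iteration 2: join on cat_id=4 -> Rock (id 4, parent=2, lvl 2).
Iteration 3: join on cat_id=2 -> SciFi (id 2, parent=1, lvl 3).
Iteration 4: join on cat_id=1 -> Video (id 1, parent=NULL, lvl 4).
Iteration 5: parent is NULL; no match; recursion stops.
Total rows emitted: 5.

5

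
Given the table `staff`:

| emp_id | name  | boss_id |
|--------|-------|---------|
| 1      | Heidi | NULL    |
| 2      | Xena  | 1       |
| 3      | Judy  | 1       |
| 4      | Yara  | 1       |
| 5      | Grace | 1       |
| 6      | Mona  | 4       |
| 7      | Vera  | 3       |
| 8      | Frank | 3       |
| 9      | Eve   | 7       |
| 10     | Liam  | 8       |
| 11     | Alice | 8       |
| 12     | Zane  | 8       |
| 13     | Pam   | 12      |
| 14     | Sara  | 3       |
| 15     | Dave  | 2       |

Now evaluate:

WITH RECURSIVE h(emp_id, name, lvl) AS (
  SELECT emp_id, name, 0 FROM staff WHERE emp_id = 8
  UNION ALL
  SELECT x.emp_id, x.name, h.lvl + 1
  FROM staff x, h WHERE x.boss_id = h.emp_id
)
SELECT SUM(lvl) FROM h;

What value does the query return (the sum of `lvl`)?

Base: emp_id=8 (Frank) at lvl 0.
Iteration 1: rows with boss_id in {8} -> Liam (id 10, lvl 1), Alice (id 11, lvl 1), Zane (id 12, lvl 1).
Iteration 2: rows with boss_id in {10,11,12} -> Pam (id 13, lvl 2).
Iteration 3: no rows with boss_id in {13}; recursion stops.
SUM(lvl) = 0 + 1 + 1 + 1 + 2 = 5.

5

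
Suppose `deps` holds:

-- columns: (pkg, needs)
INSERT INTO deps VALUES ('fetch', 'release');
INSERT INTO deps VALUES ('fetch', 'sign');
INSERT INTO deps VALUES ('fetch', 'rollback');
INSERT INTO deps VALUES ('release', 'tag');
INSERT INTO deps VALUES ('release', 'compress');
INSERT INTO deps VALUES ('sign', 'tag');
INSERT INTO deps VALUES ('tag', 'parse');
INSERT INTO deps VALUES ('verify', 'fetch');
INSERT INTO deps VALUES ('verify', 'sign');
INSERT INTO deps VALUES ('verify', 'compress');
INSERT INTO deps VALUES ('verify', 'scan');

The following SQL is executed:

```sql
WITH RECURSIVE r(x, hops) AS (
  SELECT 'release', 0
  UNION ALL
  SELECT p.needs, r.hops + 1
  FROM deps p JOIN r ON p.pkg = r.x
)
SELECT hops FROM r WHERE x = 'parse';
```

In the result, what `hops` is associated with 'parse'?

2

Base: (release, hops=0).
Iteration 1: edges from {release} -> (compress, hops=1), (tag, hops=1).
Iteration 2: edges from {compress,tag} -> (parse, hops=2).
Iteration 3: no outgoing edges from {parse}; recursion stops.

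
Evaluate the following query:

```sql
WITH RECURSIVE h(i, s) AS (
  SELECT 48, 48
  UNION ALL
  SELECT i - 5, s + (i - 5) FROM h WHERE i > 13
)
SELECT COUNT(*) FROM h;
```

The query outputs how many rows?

8

Base: i=48, s=48.
Iteration 1: 48 > 13 holds -> i = 48 - 5 = 43, s = 48 + 43 = 91.
Iteration 2: 43 > 13 holds -> i = 43 - 5 = 38, s = 91 + 38 = 129.
Iteration 3: 38 > 13 holds -> i = 38 - 5 = 33, s = 129 + 33 = 162.
Iteration 4: 33 > 13 holds -> i = 33 - 5 = 28, s = 162 + 28 = 190.
Iteration 5: 28 > 13 holds -> i = 28 - 5 = 23, s = 190 + 23 = 213.
Iteration 6: 23 > 13 holds -> i = 23 - 5 = 18, s = 213 + 18 = 231.
Iteration 7: 18 > 13 holds -> i = 18 - 5 = 13, s = 231 + 13 = 244.
Iteration 8: 13 > 13 fails; recursion stops.
Total rows emitted: 8.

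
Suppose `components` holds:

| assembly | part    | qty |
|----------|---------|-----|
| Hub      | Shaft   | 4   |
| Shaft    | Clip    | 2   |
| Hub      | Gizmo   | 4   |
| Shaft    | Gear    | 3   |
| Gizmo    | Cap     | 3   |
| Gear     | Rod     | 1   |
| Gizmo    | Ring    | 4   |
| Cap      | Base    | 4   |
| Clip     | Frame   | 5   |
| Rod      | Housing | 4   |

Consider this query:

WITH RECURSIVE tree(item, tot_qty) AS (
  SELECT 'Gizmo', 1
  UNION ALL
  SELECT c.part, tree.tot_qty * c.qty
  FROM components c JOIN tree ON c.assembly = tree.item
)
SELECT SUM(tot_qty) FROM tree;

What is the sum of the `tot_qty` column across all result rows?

20

Base: (Gizmo, tot_qty=1).
Iteration 1: components of {Gizmo} -> Cap = 1*3 = 3, Ring = 1*4 = 4.
Iteration 2: components of {Cap,Ring} -> Base = 3*4 = 12.
Iteration 3: no further components; recursion stops.
SUM(tot_qty) = 1 + 3 + 4 + 12 = 20.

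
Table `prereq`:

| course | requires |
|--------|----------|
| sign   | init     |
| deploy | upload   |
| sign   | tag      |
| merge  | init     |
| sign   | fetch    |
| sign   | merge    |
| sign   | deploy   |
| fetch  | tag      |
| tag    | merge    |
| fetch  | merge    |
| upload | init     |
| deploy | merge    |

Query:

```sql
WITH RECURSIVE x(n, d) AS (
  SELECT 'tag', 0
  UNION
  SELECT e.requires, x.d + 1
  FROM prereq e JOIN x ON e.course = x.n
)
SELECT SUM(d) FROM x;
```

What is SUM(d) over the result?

3

Base: (tag, d=0).
Iteration 1: edges from {tag} -> (merge, d=1).
Iteration 2: edges from {merge} -> (init, d=2).
Iteration 3: no outgoing edges from {init}; recursion stops.
SUM(d) = 0 + 1 + 2 = 3.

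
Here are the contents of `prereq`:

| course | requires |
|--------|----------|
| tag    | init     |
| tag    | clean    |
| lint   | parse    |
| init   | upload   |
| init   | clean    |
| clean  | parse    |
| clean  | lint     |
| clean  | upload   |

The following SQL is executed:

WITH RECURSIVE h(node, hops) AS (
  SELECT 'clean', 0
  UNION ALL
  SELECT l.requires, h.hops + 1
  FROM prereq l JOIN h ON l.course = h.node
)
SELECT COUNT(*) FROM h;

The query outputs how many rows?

5

Base: (clean, hops=0).
Iteration 1: edges from {clean} -> (lint, hops=1), (parse, hops=1), (upload, hops=1).
Iteration 2: edges from {lint,parse,upload} -> (parse, hops=2).
Iteration 3: no outgoing edges from {parse}; recursion stops.
Total rows emitted: 5.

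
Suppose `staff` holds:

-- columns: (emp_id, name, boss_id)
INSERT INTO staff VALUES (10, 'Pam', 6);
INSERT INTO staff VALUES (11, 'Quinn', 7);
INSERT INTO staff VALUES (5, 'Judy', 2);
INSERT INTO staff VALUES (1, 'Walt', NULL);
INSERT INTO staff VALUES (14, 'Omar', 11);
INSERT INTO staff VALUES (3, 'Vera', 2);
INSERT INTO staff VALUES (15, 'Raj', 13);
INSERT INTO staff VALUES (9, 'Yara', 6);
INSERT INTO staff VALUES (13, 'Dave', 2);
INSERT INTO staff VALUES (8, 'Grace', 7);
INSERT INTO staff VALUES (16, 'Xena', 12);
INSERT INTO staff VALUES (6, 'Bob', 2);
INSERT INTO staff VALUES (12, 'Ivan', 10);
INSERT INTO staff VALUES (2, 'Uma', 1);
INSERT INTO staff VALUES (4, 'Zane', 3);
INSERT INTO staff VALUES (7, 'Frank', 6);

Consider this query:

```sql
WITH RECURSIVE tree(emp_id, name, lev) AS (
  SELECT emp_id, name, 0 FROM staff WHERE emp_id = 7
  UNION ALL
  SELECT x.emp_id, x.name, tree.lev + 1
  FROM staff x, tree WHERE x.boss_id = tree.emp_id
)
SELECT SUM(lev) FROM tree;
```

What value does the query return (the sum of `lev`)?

Base: emp_id=7 (Frank) at lev 0.
Iteration 1: rows with boss_id in {7} -> Grace (id 8, lev 1), Quinn (id 11, lev 1).
Iteration 2: rows with boss_id in {8,11} -> Omar (id 14, lev 2).
Iteration 3: no rows with boss_id in {14}; recursion stops.
SUM(lev) = 0 + 1 + 1 + 2 = 4.

4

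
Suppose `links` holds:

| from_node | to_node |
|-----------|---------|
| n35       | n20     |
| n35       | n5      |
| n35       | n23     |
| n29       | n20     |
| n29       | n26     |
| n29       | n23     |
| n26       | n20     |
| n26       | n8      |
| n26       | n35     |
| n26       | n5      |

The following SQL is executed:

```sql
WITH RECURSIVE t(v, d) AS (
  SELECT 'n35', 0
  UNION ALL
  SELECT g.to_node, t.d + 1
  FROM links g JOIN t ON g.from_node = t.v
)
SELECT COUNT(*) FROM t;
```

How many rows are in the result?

4

Base: (n35, d=0).
Iteration 1: edges from {n35} -> (n20, d=1), (n23, d=1), (n5, d=1).
Iteration 2: no outgoing edges from {n20,n23,n5}; recursion stops.
Total rows emitted: 4.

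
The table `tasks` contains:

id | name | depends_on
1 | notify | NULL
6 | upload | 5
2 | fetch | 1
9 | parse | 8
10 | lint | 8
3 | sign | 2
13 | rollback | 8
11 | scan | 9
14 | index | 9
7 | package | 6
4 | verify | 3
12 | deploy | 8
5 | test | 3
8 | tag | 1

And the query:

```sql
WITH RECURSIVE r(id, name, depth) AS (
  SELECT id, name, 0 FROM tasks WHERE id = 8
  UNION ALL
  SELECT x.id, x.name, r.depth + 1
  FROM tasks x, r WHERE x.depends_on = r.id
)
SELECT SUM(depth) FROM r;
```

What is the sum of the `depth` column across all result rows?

Base: id=8 (tag) at depth 0.
Iteration 1: rows with depends_on in {8} -> parse (id 9, depth 1), lint (id 10, depth 1), deploy (id 12, depth 1), rollback (id 13, depth 1).
Iteration 2: rows with depends_on in {9,10,12,13} -> scan (id 11, depth 2), index (id 14, depth 2).
Iteration 3: no rows with depends_on in {11,14}; recursion stops.
SUM(depth) = 0 + 1 + 1 + 1 + 1 + 2 + 2 = 8.

8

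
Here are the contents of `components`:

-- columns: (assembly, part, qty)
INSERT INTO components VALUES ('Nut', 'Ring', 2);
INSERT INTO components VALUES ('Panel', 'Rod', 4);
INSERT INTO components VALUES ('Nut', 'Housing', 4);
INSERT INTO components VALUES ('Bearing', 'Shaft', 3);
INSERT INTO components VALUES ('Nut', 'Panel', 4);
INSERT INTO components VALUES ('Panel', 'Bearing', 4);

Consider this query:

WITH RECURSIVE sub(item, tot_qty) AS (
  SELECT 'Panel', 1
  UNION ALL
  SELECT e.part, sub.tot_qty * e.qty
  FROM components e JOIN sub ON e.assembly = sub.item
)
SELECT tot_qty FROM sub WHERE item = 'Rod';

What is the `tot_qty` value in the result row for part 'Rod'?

Base: (Panel, tot_qty=1).
Iteration 1: components of {Panel} -> Bearing = 1*4 = 4, Rod = 1*4 = 4.
Iteration 2: components of {Bearing,Rod} -> Shaft = 4*3 = 12.
Iteration 3: no further components; recursion stops.

4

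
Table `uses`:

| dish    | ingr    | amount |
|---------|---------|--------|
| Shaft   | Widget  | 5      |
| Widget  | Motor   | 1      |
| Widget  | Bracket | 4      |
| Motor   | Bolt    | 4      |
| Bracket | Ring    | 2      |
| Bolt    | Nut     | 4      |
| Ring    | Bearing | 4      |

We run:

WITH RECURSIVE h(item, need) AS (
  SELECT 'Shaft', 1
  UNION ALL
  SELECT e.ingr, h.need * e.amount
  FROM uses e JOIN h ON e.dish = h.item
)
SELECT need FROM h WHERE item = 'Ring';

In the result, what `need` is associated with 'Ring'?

40

Base: (Shaft, need=1).
Iteration 1: components of {Shaft} -> Widget = 1*5 = 5.
Iteration 2: components of {Widget} -> Bracket = 5*4 = 20, Motor = 5*1 = 5.
Iteration 3: components of {Bracket,Motor} -> Bolt = 5*4 = 20, Ring = 20*2 = 40.
Iteration 4: components of {Bolt,Ring} -> Bearing = 40*4 = 160, Nut = 20*4 = 80.
Iteration 5: no further components; recursion stops.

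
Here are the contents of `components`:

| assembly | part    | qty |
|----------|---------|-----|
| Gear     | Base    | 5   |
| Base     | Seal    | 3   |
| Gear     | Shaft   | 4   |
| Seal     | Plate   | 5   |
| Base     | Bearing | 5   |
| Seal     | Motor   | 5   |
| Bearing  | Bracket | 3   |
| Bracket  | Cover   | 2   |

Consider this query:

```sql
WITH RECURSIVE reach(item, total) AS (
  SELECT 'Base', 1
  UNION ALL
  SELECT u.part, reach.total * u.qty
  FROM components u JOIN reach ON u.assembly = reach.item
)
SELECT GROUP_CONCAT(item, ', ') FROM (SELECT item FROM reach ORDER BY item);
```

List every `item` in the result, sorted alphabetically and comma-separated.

Base: (Base, total=1).
Iteration 1: components of {Base} -> Bearing = 1*5 = 5, Seal = 1*3 = 3.
Iteration 2: components of {Bearing,Seal} -> Bracket = 5*3 = 15, Motor = 3*5 = 15, Plate = 3*5 = 15.
Iteration 3: components of {Bracket,Motor,Plate} -> Cover = 15*2 = 30.
Iteration 4: no further components; recursion stops.

Base, Bearing, Bracket, Cover, Motor, Plate, Seal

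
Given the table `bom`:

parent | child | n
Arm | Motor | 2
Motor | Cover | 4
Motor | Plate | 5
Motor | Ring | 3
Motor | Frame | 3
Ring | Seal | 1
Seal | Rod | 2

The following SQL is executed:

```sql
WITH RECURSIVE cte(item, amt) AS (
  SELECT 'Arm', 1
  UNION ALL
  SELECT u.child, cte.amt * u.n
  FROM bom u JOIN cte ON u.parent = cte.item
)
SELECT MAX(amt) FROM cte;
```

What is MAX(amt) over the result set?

12

Base: (Arm, amt=1).
Iteration 1: components of {Arm} -> Motor = 1*2 = 2.
Iteration 2: components of {Motor} -> Cover = 2*4 = 8, Frame = 2*3 = 6, Plate = 2*5 = 10, Ring = 2*3 = 6.
Iteration 3: components of {Cover,Frame,Plate,Ring} -> Seal = 6*1 = 6.
Iteration 4: components of {Seal} -> Rod = 6*2 = 12.
Iteration 5: no further components; recursion stops.
amt values: 1, 2, 8, 10, 6, 6, 6, 12; the maximum is 12.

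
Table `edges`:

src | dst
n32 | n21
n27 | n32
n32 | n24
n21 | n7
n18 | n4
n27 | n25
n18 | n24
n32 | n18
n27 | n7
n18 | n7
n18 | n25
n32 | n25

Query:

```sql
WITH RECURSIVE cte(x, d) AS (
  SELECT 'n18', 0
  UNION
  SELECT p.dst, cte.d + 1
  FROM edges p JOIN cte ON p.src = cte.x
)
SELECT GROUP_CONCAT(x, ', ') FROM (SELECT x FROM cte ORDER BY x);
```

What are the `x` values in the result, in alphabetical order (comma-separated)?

Base: (n18, d=0).
Iteration 1: edges from {n18} -> (n24, d=1), (n25, d=1), (n4, d=1), (n7, d=1).
Iteration 2: no outgoing edges from {n24,n25,n4,n7}; recursion stops.

n18, n24, n25, n4, n7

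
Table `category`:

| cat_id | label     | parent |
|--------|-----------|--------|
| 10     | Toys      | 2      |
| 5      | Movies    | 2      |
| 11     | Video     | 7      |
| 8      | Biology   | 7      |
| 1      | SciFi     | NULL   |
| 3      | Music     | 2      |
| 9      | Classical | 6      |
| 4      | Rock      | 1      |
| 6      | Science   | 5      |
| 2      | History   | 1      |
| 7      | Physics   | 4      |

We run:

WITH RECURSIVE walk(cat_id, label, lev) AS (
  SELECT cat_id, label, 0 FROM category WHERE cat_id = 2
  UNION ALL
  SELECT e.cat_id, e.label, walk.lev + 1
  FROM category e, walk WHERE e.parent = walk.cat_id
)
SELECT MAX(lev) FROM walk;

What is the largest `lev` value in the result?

3

Base: cat_id=2 (History) at lev 0.
Iteration 1: rows with parent in {2} -> Music (id 3, lev 1), Movies (id 5, lev 1), Toys (id 10, lev 1).
Iteration 2: rows with parent in {3,5,10} -> Science (id 6, lev 2).
Iteration 3: rows with parent in {6} -> Classical (id 9, lev 3).
Iteration 4: no rows with parent in {9}; recursion stops.
lev values: 0, 1, 1, 1, 2, 3; the maximum is 3.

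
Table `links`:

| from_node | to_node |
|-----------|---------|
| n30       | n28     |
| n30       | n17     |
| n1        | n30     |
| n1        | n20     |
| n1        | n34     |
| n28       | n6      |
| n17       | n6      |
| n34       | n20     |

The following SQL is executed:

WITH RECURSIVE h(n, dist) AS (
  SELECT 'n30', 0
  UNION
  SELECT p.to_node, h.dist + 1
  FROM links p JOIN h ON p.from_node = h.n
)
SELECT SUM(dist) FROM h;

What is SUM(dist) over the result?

4

Base: (n30, dist=0).
Iteration 1: edges from {n30} -> (n17, dist=1), (n28, dist=1).
Iteration 2: edges from {n17,n28} -> (n6, dist=2). [UNION drops 1 duplicate row(s)]
Iteration 3: no outgoing edges from {n6}; recursion stops.
SUM(dist) = 0 + 1 + 1 + 2 = 4.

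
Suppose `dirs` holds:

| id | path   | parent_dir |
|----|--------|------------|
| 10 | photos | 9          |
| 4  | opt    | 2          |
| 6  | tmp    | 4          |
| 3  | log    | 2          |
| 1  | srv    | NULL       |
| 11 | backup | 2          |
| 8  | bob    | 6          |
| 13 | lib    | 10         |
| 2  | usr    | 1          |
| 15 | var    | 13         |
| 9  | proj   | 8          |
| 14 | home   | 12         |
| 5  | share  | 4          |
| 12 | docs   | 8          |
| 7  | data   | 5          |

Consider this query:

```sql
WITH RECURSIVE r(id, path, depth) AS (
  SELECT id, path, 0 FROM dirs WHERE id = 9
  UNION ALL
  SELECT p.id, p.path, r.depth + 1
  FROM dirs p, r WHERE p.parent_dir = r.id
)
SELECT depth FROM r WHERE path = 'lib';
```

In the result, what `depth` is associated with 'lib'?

2

Base: id=9 (proj) at depth 0.
Iteration 1: rows with parent_dir in {9} -> photos (id 10, depth 1).
Iteration 2: rows with parent_dir in {10} -> lib (id 13, depth 2).
Iteration 3: rows with parent_dir in {13} -> var (id 15, depth 3).
Iteration 4: no rows with parent_dir in {15}; recursion stops.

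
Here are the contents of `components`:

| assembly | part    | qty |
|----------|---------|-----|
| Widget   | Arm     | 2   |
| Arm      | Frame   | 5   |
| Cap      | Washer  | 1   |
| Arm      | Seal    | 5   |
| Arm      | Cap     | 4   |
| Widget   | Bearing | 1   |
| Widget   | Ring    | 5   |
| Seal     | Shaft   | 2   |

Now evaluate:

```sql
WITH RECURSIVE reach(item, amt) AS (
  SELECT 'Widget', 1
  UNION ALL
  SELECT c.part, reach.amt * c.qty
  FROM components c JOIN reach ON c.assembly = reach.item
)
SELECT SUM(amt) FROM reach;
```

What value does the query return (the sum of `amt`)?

Base: (Widget, amt=1).
Iteration 1: components of {Widget} -> Arm = 1*2 = 2, Bearing = 1*1 = 1, Ring = 1*5 = 5.
Iteration 2: components of {Arm,Bearing,Ring} -> Cap = 2*4 = 8, Frame = 2*5 = 10, Seal = 2*5 = 10.
Iteration 3: components of {Cap,Frame,Seal} -> Shaft = 10*2 = 20, Washer = 8*1 = 8.
Iteration 4: no further components; recursion stops.
SUM(amt) = 1 + 5 + 1 + 2 + 8 + 10 + 10 + 8 + 20 = 65.

65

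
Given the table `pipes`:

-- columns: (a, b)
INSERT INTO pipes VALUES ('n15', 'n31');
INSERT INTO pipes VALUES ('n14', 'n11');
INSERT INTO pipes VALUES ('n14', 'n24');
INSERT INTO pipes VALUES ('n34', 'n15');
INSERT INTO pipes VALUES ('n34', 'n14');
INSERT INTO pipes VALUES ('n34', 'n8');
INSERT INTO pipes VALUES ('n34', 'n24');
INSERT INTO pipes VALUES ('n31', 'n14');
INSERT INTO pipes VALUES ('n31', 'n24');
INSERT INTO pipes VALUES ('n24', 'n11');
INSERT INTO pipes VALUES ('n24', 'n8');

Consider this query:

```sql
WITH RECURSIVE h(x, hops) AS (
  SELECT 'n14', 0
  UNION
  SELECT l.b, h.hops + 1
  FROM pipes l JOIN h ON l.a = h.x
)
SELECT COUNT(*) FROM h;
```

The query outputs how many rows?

5

Base: (n14, hops=0).
Iteration 1: edges from {n14} -> (n11, hops=1), (n24, hops=1).
Iteration 2: edges from {n11,n24} -> (n11, hops=2), (n8, hops=2).
Iteration 3: no outgoing edges from {n11,n8}; recursion stops.
Total rows emitted: 5.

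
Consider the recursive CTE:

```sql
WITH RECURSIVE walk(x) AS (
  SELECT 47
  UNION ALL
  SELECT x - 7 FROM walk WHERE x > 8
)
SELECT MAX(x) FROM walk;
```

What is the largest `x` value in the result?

Base: x=47.
Iteration 1: 47 > 8 holds -> x = 47 - 7 = 40.
Iteration 2: 40 > 8 holds -> x = 40 - 7 = 33.
Iteration 3: 33 > 8 holds -> x = 33 - 7 = 26.
Iteration 4: 26 > 8 holds -> x = 26 - 7 = 19.
Iteration 5: 19 > 8 holds -> x = 19 - 7 = 12.
Iteration 6: 12 > 8 holds -> x = 12 - 7 = 5.
Iteration 7: 5 > 8 fails; recursion stops.
x values: 47, 40, 33, 26, 19, 12, 5; the maximum is 47.

47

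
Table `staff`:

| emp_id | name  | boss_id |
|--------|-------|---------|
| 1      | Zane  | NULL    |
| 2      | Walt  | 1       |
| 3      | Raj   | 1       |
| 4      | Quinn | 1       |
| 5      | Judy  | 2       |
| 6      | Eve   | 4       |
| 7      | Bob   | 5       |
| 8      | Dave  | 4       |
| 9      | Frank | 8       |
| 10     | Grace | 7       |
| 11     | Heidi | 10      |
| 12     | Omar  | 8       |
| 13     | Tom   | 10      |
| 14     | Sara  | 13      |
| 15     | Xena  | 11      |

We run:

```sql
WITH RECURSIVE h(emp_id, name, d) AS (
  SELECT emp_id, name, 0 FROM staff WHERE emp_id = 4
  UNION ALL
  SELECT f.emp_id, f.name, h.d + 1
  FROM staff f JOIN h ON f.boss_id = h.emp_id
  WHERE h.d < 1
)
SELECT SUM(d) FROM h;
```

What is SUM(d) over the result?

Base: emp_id=4 (Quinn) at d 0.
Iteration 1: rows with boss_id in {4} -> Eve (id 6, d 1), Dave (id 8, d 1).
Iteration 2: d < 1 fails for all current rows; recursion stops.
SUM(d) = 0 + 1 + 1 = 2.

2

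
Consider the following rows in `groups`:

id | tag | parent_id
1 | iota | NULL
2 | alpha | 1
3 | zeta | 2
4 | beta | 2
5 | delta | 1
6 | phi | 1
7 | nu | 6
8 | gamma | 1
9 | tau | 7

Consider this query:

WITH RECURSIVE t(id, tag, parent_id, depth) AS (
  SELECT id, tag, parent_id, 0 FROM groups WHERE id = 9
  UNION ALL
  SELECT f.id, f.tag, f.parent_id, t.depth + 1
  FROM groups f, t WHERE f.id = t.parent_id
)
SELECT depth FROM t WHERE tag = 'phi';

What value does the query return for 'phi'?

2

Base: id=9 (tau), parent_id=7, depth 0.
Iteration 1: join on id=7 -> nu (id 7, parent_id=6, depth 1).
Iteration 2: join on id=6 -> phi (id 6, parent_id=1, depth 2).
Iteration 3: join on id=1 -> iota (id 1, parent_id=NULL, depth 3).
Iteration 4: parent_id is NULL; no match; recursion stops.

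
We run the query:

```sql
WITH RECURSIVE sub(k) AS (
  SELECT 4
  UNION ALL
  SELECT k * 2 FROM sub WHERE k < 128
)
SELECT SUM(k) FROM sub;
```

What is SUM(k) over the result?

252

Base: k=4.
Iteration 1: 4 < 128 holds -> k = 4 * 2 = 8.
Iteration 2: 8 < 128 holds -> k = 8 * 2 = 16.
Iteration 3: 16 < 128 holds -> k = 16 * 2 = 32.
Iteration 4: 32 < 128 holds -> k = 32 * 2 = 64.
Iteration 5: 64 < 128 holds -> k = 64 * 2 = 128.
Iteration 6: 128 < 128 fails; recursion stops.
SUM(k) = 4 + 8 + 16 + 32 + 64 + 128 = 252.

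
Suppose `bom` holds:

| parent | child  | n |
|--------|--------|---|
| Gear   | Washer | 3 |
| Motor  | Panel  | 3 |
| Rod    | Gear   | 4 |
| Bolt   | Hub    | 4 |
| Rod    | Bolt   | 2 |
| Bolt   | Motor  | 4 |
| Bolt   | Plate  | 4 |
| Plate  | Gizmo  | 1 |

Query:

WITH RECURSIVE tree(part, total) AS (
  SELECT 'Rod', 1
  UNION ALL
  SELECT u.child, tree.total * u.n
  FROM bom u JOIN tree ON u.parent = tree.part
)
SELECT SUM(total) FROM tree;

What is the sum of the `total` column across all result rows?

75

Base: (Rod, total=1).
Iteration 1: components of {Rod} -> Bolt = 1*2 = 2, Gear = 1*4 = 4.
Iteration 2: components of {Bolt,Gear} -> Hub = 2*4 = 8, Motor = 2*4 = 8, Plate = 2*4 = 8, Washer = 4*3 = 12.
Iteration 3: components of {Hub,Motor,Plate,Washer} -> Gizmo = 8*1 = 8, Panel = 8*3 = 24.
Iteration 4: no further components; recursion stops.
SUM(total) = 1 + 2 + 4 + 8 + 8 + 8 + 12 + 24 + 8 = 75.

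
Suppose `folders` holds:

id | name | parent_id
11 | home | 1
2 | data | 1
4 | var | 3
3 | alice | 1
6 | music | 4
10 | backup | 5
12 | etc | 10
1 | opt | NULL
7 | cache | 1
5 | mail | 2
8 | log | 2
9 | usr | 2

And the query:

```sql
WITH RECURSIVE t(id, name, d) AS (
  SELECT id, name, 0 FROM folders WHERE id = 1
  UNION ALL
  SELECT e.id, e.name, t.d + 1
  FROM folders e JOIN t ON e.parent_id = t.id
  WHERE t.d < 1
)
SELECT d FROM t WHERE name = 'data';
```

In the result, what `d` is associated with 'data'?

Base: id=1 (opt) at d 0.
Iteration 1: rows with parent_id in {1} -> data (id 2, d 1), alice (id 3, d 1), cache (id 7, d 1), home (id 11, d 1).
Iteration 2: d < 1 fails for all current rows; recursion stops.

1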